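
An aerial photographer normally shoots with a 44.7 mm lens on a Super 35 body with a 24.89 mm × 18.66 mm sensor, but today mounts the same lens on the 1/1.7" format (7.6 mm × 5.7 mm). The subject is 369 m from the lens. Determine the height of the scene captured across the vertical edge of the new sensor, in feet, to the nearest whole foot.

The focal length stays 44.7 mm; the relevant sensor dimension is now h = 5.7 mm. Object distance dₒ = 369 m = 369000 mm.
Thin-lens field height W = h·(dₒ − f)/f = 5.7 × (369000 − 44.7)/44.7 ≈ 47047.991 mm = 47047.991/304.8 ft = 154.357 ft.

154 ft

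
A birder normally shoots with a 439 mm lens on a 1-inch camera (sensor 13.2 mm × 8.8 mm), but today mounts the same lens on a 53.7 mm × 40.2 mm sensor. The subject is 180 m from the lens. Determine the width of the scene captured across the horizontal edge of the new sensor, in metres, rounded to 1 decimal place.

22.0 m

The focal length stays 439 mm; the relevant sensor dimension is now w = 53.7 mm. Object distance dₒ = 180 m = 180000 mm.
Thin-lens field width W = w·(dₒ − f)/f = 53.7 × (180000 − 439)/439 ≈ 21964.523 mm = 21.9645 m.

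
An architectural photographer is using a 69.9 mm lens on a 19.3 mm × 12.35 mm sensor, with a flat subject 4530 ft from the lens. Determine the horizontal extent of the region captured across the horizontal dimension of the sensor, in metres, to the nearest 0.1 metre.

dₒ: 4530 ft × 304.8 mm/ft = 1380743.96 mm.
Similar triangles through the lens centre give W/dₒ = w/dᵢ; with 1/f = 1/dₒ + 1/dᵢ this gives W = w·(dₒ − f)/f.
W = 19.3 mm × (1.38074e+06 − 69.9) / 69.9 = 19.3 × 19752.1324 ≈ 381216.156 mm = 381.216 m.

381.2 m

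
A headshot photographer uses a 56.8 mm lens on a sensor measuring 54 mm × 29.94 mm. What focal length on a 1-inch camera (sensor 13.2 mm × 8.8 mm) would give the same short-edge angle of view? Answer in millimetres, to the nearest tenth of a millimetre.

Equal angle of view means equal height/f ratio, so f₂ = f₁ · (height₂/height₁) = 56.8 × 8.8/29.94.
f₂ = 56.8 × 0.29392 ≈ 16.695 mm.

16.7 mm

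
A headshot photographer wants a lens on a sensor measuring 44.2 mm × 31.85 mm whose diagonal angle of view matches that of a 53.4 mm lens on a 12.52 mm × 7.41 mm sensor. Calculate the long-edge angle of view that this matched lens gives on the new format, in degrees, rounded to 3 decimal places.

12.613°

Sensor diagonal = √(12.52² + 7.41²) = √211.6585 ≈ 14.5485 mm.
Sensor diagonal = √(44.2² + 31.85²) = √2968.0625 ≈ 54.4799 mm.
Equal diagonal AOV ⇒ f₂ = f₁ · 54.4799/14.5485 = 53.4 × 3.74471 ≈ 199.9677 mm.
Long-edge AOV on the new format = 2·arctan(44.2 / (2 × 199.9677)) = 2·arctan(0.11052) ≈ 12.6132°.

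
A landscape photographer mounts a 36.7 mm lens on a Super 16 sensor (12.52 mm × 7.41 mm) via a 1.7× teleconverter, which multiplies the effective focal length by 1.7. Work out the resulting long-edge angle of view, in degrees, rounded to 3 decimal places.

Effective focal length f = 36.7 × 1.7 = 62.39 mm.
α = 2·arctan(12.52 / (2 × 62.39)) = 2·arctan(0.10034) ≈ 11.4594°.

11.459°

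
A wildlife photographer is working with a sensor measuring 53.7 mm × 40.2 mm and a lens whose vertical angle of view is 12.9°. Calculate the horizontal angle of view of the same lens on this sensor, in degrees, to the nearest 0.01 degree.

From the vertical AOV: f = 40.2 / (2·tan(6.45°)) = 40.2 / 0.22610 ≈ 177.7948 mm.
Horizontal AOV = 2·arctan(53.7 / (2 × 177.7948)) = 2·arctan(0.15102) ≈ 17.1755°.

17.18°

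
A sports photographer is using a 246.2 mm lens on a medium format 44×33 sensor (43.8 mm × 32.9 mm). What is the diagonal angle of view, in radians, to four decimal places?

0.2216 rad

Sensor diagonal = √(43.8² + 32.9²) = √3000.8500 ≈ 54.7800 mm.
Angle of view α = 2·arctan(d/2f) with d = 54.7800 mm and f = 246.2 mm.
d/2f = 0.11125; arctan(0.11125) ≈ 0.1108 rad, so α ≈ 0.2216 rad.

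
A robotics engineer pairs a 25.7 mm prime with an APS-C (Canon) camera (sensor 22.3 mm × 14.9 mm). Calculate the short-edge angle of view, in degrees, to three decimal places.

32.332°

Angle of view α = 2·arctan(h/2f) with h = 14.9 mm and f = 25.7 mm.
h/2f = 0.28988; arctan(0.28988) ≈ 16.1660°, so α ≈ 32.3320°.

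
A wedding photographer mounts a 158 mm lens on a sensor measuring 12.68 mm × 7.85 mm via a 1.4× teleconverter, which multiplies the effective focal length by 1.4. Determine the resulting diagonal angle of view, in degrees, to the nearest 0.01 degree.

3.86°

Effective focal length f = 158 × 1.4 = 221.2 mm.
Sensor diagonal = √(12.68² + 7.85²) = √222.4049 ≈ 14.9132 mm.
α = 2·arctan(14.913 / (2 × 221.2)) = 2·arctan(0.03371) ≈ 3.8614°.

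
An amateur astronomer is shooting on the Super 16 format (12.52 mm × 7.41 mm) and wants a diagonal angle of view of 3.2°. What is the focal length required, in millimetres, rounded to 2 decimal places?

260.42 mm

Sensor diagonal = √(12.52² + 7.41²) = √211.6585 ≈ 14.5485 mm.
From α = 2·arctan(d/2f) we get f = d / (2·tan(α/2)).
With d = 14.5485 mm and α/2 = 1.6°, tan(α/2) ≈ 0.02793, so f ≈ 14.5485 / 0.05587 ≈ 260.4220 mm.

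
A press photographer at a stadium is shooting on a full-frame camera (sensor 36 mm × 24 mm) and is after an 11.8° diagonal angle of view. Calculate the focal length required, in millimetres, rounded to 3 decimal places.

Sensor diagonal = √(36² + 24²) = √1872.0000 ≈ 43.2666 mm.
From α = 2·arctan(d/2f) we get f = d / (2·tan(α/2)).
With d = 43.2666 mm and α/2 = 5.9°, tan(α/2) ≈ 0.10334, so f ≈ 43.2666 / 0.20668 ≈ 209.3412 mm.

209.341 mm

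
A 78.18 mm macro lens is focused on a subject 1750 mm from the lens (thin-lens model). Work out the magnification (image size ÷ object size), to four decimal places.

0.0468×

Thin lens: 1/f = 1/dₒ + 1/dᵢ → 1/dᵢ = 1/78.18 − 1/1750 = 0.0122196 mm⁻¹, so dᵢ ≈ 81.8360 mm.
Magnification m = dᵢ/dₒ = 81.8360/1750 ≈ 0.04676.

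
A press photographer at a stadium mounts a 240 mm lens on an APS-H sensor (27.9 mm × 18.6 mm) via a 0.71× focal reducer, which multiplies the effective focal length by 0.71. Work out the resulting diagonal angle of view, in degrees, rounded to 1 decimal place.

11.2°

Effective focal length f = 240 × 0.71 = 170.4 mm.
Sensor diagonal = √(27.9² + 18.6²) = √1124.3700 ≈ 33.5316 mm.
α = 2·arctan(33.532 / (2 × 170.4)) = 2·arctan(0.09839) ≈ 11.2386°.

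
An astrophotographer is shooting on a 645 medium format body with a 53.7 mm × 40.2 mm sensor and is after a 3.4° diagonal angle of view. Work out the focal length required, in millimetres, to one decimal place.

1130.1 mm

Sensor diagonal = √(53.7² + 40.2²) = √4499.7300 ≈ 67.0800 mm.
From α = 2·arctan(d/2f) we get f = d / (2·tan(α/2)).
With d = 67.0800 mm and α/2 = 1.7°, tan(α/2) ≈ 0.02968, so f ≈ 67.0800 / 0.05936 ≈ 1130.0807 mm.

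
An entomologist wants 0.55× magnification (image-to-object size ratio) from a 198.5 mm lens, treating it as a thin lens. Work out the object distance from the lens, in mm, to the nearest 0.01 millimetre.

With m = dᵢ/dₒ and 1/f = 1/dₒ + 1/dᵢ, substituting dᵢ = m·dₒ gives 1/f = (1 + 1/m)/dₒ, hence dₒ = f·(1 + 1/m).
dₒ = 198.5 × (1 + 1/0.55) = 198.5 × 2.81818 ≈ 559.409 mm.

559.41 mm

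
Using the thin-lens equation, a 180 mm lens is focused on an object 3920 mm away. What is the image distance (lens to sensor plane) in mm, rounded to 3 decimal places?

188.663 mm

1/dᵢ = 1/f − 1/dₒ = 1/180 − 1/3920 = 0.0053005 mm⁻¹.
dᵢ = 1/0.0053005 ≈ 188.6631 mm.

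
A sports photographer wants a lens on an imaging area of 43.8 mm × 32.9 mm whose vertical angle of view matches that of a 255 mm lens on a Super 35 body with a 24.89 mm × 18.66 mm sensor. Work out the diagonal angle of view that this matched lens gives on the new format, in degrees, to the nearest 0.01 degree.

Equal vertical AOV ⇒ f₂ = f₁ · 32.9/18.66 = 255 × 1.76313 ≈ 449.5981 mm.
Sensor diagonal = √(43.8² + 32.9²) = √3000.8500 ≈ 54.7800 mm.
Diagonal AOV on the new format = 2·arctan(54.7800 / (2 × 449.5981)) = 2·arctan(0.06092) ≈ 6.9724°.

6.97°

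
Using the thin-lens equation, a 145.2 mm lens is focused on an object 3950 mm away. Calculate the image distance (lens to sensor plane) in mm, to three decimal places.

150.741 mm

1/dᵢ = 1/f − 1/dₒ = 1/145.2 − 1/3950 = 0.0066339 mm⁻¹.
dᵢ = 1/0.0066339 ≈ 150.7412 mm.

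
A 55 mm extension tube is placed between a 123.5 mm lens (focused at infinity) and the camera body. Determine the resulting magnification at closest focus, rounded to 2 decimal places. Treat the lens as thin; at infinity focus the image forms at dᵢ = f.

0.45×

The tube moves the image plane from f to f + e, so dᵢ = 123.5 + 55 = 178.5 mm. Focus is achieved when 1/f = 1/dₒ + 1/dᵢ, giving dₒ = 1/(1/f − 1/(f+e)).
Magnification m = dᵢ/dₒ = (f+e)·(1/f − 1/(f+e)) = e/f = 55/123.5 ≈ 0.4453.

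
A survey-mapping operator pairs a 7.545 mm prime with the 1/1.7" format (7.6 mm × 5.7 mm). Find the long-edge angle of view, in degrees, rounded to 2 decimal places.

Angle of view α = 2·arctan(w/2f) with w = 7.6 mm and f = 7.545 mm.
w/2f = 0.50364; arctan(0.50364) ≈ 26.7319°, so α ≈ 53.4637°.

53.46°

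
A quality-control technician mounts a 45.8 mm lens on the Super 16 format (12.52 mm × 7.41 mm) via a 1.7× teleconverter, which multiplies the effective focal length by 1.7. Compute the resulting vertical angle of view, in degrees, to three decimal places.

Effective focal length f = 45.8 × 1.7 = 77.86 mm.
α = 2·arctan(7.41 / (2 × 77.86)) = 2·arctan(0.04759) ≈ 5.4488°.

5.449°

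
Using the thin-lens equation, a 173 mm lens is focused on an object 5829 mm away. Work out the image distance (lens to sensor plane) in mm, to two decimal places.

1/dᵢ = 1/f − 1/dₒ = 1/173 − 1/5829 = 0.0056088 mm⁻¹.
dᵢ = 1/0.0056088 ≈ 178.2915 mm.

178.29 mm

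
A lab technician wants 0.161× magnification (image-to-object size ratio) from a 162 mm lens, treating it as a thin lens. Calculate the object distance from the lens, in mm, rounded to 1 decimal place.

1168.2 mm

With m = dᵢ/dₒ and 1/f = 1/dₒ + 1/dᵢ, substituting dᵢ = m·dₒ gives 1/f = (1 + 1/m)/dₒ, hence dₒ = f·(1 + 1/m).
dₒ = 162 × (1 + 1/0.161) = 162 × 7.21118 ≈ 1168.211 mm.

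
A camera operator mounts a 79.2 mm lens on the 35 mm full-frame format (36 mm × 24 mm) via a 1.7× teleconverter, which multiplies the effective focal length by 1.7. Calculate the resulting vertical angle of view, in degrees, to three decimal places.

10.186°

Effective focal length f = 79.2 × 1.7 = 134.64 mm.
α = 2·arctan(24 / (2 × 134.64)) = 2·arctan(0.08913) ≈ 10.1862°.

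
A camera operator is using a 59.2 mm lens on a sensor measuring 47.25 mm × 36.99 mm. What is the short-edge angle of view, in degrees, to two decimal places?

34.70°

Angle of view α = 2·arctan(h/2f) with h = 36.99 mm and f = 59.2 mm.
h/2f = 0.31242; arctan(0.31242) ≈ 17.3496°, so α ≈ 34.6992°.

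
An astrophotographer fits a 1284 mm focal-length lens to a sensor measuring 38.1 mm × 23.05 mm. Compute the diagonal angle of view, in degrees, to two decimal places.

1.99°

Sensor diagonal = √(38.1² + 23.05²) = √1982.9125 ≈ 44.5299 mm.
Angle of view α = 2·arctan(d/2f) with d = 44.5299 mm and f = 1284 mm.
d/2f = 0.01734; arctan(0.01734) ≈ 0.9934°, so α ≈ 1.9869°.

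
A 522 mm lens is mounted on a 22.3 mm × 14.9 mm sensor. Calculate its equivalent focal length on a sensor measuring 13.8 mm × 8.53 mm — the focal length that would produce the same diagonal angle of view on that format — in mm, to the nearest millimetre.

Sensor diagonal = √(22.3² + 14.9²) = √719.3000 ≈ 26.8198 mm.
Sensor diagonal = √(13.8² + 8.53²) = √263.2009 ≈ 16.2235 mm.
Equal angle of view means equal diagonal/f ratio, so f₂ = f₁ · (diagonal₂/diagonal₁) = 522 × 16.2235/26.8198.
f₂ = 522 × 0.60491 ≈ 315.761 mm.

316 mm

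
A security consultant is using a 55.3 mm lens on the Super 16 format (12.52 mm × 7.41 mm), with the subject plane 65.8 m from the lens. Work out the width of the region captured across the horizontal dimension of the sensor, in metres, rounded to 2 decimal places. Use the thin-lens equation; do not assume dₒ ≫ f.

dₒ: 65.8 m = 65800 mm.
Similar triangles through the lens centre give W/dₒ = w/dᵢ; with 1/f = 1/dₒ + 1/dᵢ this gives W = w·(dₒ − f)/f.
W = 12.52 mm × (65800 − 55.3) / 55.3 = 12.52 × 1188.8734 ≈ 14884.695 mm = 14.8847 m.

14.88 m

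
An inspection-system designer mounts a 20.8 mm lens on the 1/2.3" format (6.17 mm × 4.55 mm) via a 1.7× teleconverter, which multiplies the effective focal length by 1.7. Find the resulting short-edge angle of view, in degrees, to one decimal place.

Effective focal length f = 20.8 × 1.7 = 35.36 mm.
α = 2·arctan(4.55 / (2 × 35.36)) = 2·arctan(0.06434) ≈ 7.3625°.

7.4°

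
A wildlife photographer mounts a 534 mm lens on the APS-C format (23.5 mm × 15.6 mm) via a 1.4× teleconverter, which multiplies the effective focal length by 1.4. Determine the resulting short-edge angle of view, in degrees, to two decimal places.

1.20°

Effective focal length f = 534 × 1.4 = 747.6 mm.
α = 2·arctan(15.6 / (2 × 747.6)) = 2·arctan(0.01043) ≈ 1.1955°.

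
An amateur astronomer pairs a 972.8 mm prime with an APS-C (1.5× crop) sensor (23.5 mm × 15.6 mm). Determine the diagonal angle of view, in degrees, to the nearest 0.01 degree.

1.66°

Sensor diagonal = √(23.5² + 15.6²) = √795.6100 ≈ 28.2066 mm.
Angle of view α = 2·arctan(d/2f) with d = 28.2066 mm and f = 972.8 mm.
d/2f = 0.01450; arctan(0.01450) ≈ 0.8306°, so α ≈ 1.6612°.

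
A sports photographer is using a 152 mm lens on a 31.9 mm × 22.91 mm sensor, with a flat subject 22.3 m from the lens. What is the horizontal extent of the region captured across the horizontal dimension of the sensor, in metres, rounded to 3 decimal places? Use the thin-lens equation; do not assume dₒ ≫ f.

4.648 m

dₒ: 22.3 m = 22300 mm.
Similar triangles through the lens centre give W/dₒ = w/dᵢ; with 1/f = 1/dₒ + 1/dᵢ this gives W = w·(dₒ − f)/f.
W = 31.9 mm × (22300 − 152) / 152 = 31.9 × 145.7105 ≈ 4648.166 mm = 4.64817 m.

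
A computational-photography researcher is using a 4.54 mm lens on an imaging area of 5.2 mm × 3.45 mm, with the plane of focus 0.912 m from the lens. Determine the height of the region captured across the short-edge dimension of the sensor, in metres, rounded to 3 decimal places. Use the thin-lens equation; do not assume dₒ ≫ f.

0.690 m

dₒ: 0.912 m = 912 mm.
Similar triangles through the lens centre give W/dₒ = h/dᵢ; with 1/f = 1/dₒ + 1/dᵢ this gives W = h·(dₒ − f)/f.
W = 3.45 mm × (912 − 4.54) / 4.54 = 3.45 × 199.8811 ≈ 689.590 mm = 0.68959 m.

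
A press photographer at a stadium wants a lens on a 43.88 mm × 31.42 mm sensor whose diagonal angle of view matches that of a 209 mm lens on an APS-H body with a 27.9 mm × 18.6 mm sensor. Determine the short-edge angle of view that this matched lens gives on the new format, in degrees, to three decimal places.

5.348°

Sensor diagonal = √(27.9² + 18.6²) = √1124.3700 ≈ 33.5316 mm.
Sensor diagonal = √(43.88² + 31.42²) = √2912.6708 ≈ 53.9692 mm.
Equal diagonal AOV ⇒ f₂ = f₁ · 53.9692/33.5316 = 209 × 1.60950 ≈ 336.3856 mm.
Short-edge AOV on the new format = 2·arctan(31.42 / (2 × 336.3856)) = 2·arctan(0.04670) ≈ 5.3478°.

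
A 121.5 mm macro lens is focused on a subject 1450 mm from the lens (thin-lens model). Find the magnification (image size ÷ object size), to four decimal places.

Thin lens: 1/f = 1/dₒ + 1/dᵢ → 1/dᵢ = 1/121.5 − 1/1450 = 0.0075408 mm⁻¹, so dᵢ ≈ 132.6120 mm.
Magnification m = dᵢ/dₒ = 132.6120/1450 ≈ 0.09146.

0.0915×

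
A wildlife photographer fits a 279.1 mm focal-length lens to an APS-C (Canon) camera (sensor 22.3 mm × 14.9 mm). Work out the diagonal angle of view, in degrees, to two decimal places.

5.50°

Sensor diagonal = √(22.3² + 14.9²) = √719.3000 ≈ 26.8198 mm.
Angle of view α = 2·arctan(d/2f) with d = 26.8198 mm and f = 279.1 mm.
d/2f = 0.04805; arctan(0.04805) ≈ 2.7508°, so α ≈ 5.5015°.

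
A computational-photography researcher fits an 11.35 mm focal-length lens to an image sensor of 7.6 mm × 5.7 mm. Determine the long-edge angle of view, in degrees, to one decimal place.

37.0°

Angle of view α = 2·arctan(w/2f) with w = 7.6 mm and f = 11.35 mm.
w/2f = 0.33480; arctan(0.33480) ≈ 18.5106°, so α ≈ 37.0213°.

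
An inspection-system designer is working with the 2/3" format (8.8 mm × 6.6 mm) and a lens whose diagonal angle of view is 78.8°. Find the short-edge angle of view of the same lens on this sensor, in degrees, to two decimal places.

52.47°

Sensor diagonal = √(8.8² + 6.6²) = √121.0000 ≈ 11.0000 mm.
From the diagonal AOV: f = 11.0000 / (2·tan(39.4°)) = 11.0000 / 1.64282 ≈ 6.6958 mm.
Short-edge AOV = 2·arctan(6.6 / (2 × 6.6958)) = 2·arctan(0.49285) ≈ 52.4724°.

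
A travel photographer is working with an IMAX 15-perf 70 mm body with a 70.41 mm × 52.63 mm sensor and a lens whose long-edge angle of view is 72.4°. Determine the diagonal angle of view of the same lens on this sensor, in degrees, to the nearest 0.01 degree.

From the long-edge AOV: f = 70.41 / (2·tan(36.2°)) = 70.41 / 1.46378 ≈ 48.1015 mm.
Sensor diagonal = √(70.41² + 52.63²) = √7727.4850 ≈ 87.9061 mm.
Diagonal AOV = 2·arctan(87.9061 / (2 × 48.1015)) = 2·arctan(0.91376) ≈ 84.8394°.

84.84°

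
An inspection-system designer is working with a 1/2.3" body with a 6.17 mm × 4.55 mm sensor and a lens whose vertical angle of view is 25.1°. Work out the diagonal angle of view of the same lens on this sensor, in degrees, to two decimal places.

From the vertical AOV: f = 4.55 / (2·tan(12.55°)) = 4.55 / 0.44522 ≈ 10.2196 mm.
Sensor diagonal = √(6.17² + 4.55²) = √58.7714 ≈ 7.6663 mm.
Diagonal AOV = 2·arctan(7.6663 / (2 × 10.2196)) = 2·arctan(0.37507) ≈ 41.1195°.

41.12°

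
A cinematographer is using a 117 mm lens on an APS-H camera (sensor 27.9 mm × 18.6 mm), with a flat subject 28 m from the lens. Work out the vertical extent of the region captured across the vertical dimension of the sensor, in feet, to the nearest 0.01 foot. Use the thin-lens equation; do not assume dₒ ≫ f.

14.54 ft

dₒ: 28 m = 28000 mm.
Similar triangles through the lens centre give W/dₒ = h/dᵢ; with 1/f = 1/dₒ + 1/dᵢ this gives W = h·(dₒ − f)/f.
W = 18.6 mm × (28000 − 117) / 117 = 18.6 × 238.3162 ≈ 4432.682 mm = 4432.682/304.8 ft = 14.5429 ft.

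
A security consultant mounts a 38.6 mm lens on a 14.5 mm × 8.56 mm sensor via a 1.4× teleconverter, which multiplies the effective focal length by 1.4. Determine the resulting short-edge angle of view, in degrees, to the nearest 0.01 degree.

Effective focal length f = 38.6 × 1.4 = 54.04 mm.
α = 2·arctan(8.56 / (2 × 54.04)) = 2·arctan(0.07920) ≈ 9.0568°.

9.06°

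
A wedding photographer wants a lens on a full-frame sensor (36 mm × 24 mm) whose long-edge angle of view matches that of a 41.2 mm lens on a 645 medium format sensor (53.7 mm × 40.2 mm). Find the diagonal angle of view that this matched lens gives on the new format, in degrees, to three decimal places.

76.139°

Equal long-edge AOV ⇒ f₂ = f₁ · 36/53.7 = 41.2 × 0.67039 ≈ 27.6201 mm.
Sensor diagonal = √(36² + 24²) = √1872.0000 ≈ 43.2666 mm.
Diagonal AOV on the new format = 2·arctan(43.2666 / (2 × 27.6201)) = 2·arctan(0.78324) ≈ 76.1393°.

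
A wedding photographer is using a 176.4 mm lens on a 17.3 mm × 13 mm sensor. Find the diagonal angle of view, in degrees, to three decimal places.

7.020°

Sensor diagonal = √(17.3² + 13²) = √468.2900 ≈ 21.6400 mm.
Angle of view α = 2·arctan(d/2f) with d = 21.6400 mm and f = 176.4 mm.
d/2f = 0.06134; arctan(0.06134) ≈ 3.5100°, so α ≈ 7.0200°.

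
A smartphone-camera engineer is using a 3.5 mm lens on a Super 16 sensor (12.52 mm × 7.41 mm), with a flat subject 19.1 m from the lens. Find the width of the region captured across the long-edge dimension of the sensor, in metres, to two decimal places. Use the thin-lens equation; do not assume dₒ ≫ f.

dₒ: 19.1 m = 19100 mm.
Similar triangles through the lens centre give W/dₒ = w/dᵢ; with 1/f = 1/dₒ + 1/dᵢ this gives W = w·(dₒ − f)/f.
W = 12.52 mm × (19100 − 3.5) / 3.5 = 12.52 × 5456.1429 ≈ 68310.909 mm = 68.3109 m.

68.31 m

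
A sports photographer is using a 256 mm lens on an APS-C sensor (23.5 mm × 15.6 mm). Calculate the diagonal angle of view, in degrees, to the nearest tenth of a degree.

Sensor diagonal = √(23.5² + 15.6²) = √795.6100 ≈ 28.2066 mm.
Angle of view α = 2·arctan(d/2f) with d = 28.2066 mm and f = 256 mm.
d/2f = 0.05509; arctan(0.05509) ≈ 3.1533°, so α ≈ 6.3066°.

6.3°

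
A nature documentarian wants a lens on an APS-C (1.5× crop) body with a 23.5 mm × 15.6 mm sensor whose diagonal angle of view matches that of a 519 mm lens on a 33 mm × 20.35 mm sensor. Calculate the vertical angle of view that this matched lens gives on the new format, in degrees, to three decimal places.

Sensor diagonal = √(33² + 20.35²) = √1503.1225 ≈ 38.7701 mm.
Sensor diagonal = √(23.5² + 15.6²) = √795.6100 ≈ 28.2066 mm.
Equal diagonal AOV ⇒ f₂ = f₁ · 28.2066/38.7701 = 519 × 0.72753 ≈ 377.5898 mm.
Vertical AOV on the new format = 2·arctan(15.6 / (2 × 377.5898)) = 2·arctan(0.02066) ≈ 2.3668°.

2.367°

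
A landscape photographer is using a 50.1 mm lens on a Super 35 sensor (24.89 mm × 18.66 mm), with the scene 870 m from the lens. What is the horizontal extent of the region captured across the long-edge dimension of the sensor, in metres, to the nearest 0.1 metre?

432.2 m

dₒ: 870 m = 870000 mm.
Similar triangles through the lens centre give W/dₒ = w/dᵢ; with 1/f = 1/dₒ + 1/dᵢ this gives W = w·(dₒ − f)/f.
W = 24.89 mm × (870000 − 50.1) / 50.1 = 24.89 × 17364.2695 ≈ 432196.667 mm = 432.197 m.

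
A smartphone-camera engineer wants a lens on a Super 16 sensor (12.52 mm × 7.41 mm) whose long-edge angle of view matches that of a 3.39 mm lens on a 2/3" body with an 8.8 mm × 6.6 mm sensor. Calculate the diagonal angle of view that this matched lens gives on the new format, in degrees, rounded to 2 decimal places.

Equal long-edge AOV ⇒ f₂ = f₁ · 12.52/8.8 = 3.39 × 1.42273 ≈ 4.8230 mm.
Sensor diagonal = √(12.52² + 7.41²) = √211.6585 ≈ 14.5485 mm.
Diagonal AOV on the new format = 2·arctan(14.5485 / (2 × 4.8230)) = 2·arctan(1.50823) ≈ 112.9088°.

112.91°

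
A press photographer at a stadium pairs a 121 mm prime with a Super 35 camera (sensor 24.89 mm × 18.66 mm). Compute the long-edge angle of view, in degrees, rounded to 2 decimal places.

Angle of view α = 2·arctan(w/2f) with w = 24.89 mm and f = 121 mm.
w/2f = 0.10285; arctan(0.10285) ≈ 5.8723°, so α ≈ 11.7446°.

11.74°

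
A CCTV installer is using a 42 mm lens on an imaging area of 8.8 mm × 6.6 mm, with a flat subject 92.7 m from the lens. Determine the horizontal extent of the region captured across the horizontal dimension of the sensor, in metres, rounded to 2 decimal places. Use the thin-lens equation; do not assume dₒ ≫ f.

19.41 m

dₒ: 92.7 m = 92700 mm.
Similar triangles through the lens centre give W/dₒ = w/dᵢ; with 1/f = 1/dₒ + 1/dᵢ this gives W = w·(dₒ − f)/f.
W = 8.8 mm × (92700 − 42) / 42 = 8.8 × 2206.1429 ≈ 19414.057 mm = 19.4141 m.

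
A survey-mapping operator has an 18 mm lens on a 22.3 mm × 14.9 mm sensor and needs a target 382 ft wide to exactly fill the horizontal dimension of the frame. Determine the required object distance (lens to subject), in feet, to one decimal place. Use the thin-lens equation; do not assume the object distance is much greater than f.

308.4 ft

W: 382 ft × 304.8 mm/ft = 116433.60 mm.
Magnification m = w/W = dᵢ/dₒ; combined with 1/f = 1/dₒ + 1/dᵢ this gives dₒ = f·(1 + W/w).
dₒ = 18 mm × (1 + 116434/22.3) = 18 × 5222.2375 ≈ 94000.275 mm = 94000.275/304.8 ft = 308.4 ft.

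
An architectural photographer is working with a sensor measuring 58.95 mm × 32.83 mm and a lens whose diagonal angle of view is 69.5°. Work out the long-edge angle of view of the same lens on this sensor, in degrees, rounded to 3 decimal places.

62.438°

Sensor diagonal = √(58.95² + 32.83²) = √4552.9114 ≈ 67.4753 mm.
From the diagonal AOV: f = 67.4753 / (2·tan(34.75°)) = 67.4753 / 1.38745 ≈ 48.6326 mm.
Long-edge AOV = 2·arctan(58.95 / (2 × 48.6326)) = 2·arctan(0.60607) ≈ 62.4380°.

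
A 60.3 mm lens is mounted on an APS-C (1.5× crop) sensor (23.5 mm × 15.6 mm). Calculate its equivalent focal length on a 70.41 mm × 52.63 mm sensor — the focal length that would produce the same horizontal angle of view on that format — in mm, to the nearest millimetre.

181 mm

Equal angle of view means equal width/f ratio, so f₂ = f₁ · (width₂/width₁) = 60.3 × 70.41/23.5.
f₂ = 60.3 × 2.99617 ≈ 180.669 mm.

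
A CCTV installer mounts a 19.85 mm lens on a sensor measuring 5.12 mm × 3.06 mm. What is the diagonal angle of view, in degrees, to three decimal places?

17.089°

Sensor diagonal = √(5.12² + 3.06²) = √35.5780 ≈ 5.9647 mm.
Angle of view α = 2·arctan(d/2f) with d = 5.9647 mm and f = 19.85 mm.
d/2f = 0.15025; arctan(0.15025) ≈ 8.5445°, so α ≈ 17.0890°.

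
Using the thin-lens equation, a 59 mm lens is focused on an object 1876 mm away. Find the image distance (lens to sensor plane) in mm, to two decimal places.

1/dᵢ = 1/f − 1/dₒ = 1/59 − 1/1876 = 0.0164161 mm⁻¹.
dᵢ = 1/0.0164161 ≈ 60.9158 mm.

60.92 mm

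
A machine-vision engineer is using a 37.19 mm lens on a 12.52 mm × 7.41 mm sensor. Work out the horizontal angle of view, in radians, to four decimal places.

0.3335 rad

Angle of view α = 2·arctan(w/2f) with w = 12.52 mm and f = 37.19 mm.
w/2f = 0.16832; arctan(0.16832) ≈ 0.1668 rad, so α ≈ 0.3335 rad.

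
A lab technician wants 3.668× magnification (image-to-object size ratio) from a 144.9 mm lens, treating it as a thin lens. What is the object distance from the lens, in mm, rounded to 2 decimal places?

With m = dᵢ/dₒ and 1/f = 1/dₒ + 1/dᵢ, substituting dᵢ = m·dₒ gives 1/f = (1 + 1/m)/dₒ, hence dₒ = f·(1 + 1/m).
dₒ = 144.9 × (1 + 1/3.668) = 144.9 × 1.27263 ≈ 184.404 mm.

184.40 mm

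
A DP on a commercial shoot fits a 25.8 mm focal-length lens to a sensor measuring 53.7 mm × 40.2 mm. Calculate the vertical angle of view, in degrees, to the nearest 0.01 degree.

Angle of view α = 2·arctan(h/2f) with h = 40.2 mm and f = 25.8 mm.
h/2f = 0.77907; arctan(0.77907) ≈ 37.9211°, so α ≈ 75.8422°.

75.84°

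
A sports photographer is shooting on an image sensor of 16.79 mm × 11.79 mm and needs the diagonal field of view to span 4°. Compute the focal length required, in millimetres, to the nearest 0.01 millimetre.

Sensor diagonal = √(16.79² + 11.79²) = √420.9082 ≈ 20.5160 mm.
From α = 2·arctan(d/2f) we get f = d / (2·tan(α/2)).
With d = 20.5160 mm and α/2 = 2°, tan(α/2) ≈ 0.03492, so f ≈ 20.5160 / 0.06984 ≈ 293.7514 mm.

293.75 mm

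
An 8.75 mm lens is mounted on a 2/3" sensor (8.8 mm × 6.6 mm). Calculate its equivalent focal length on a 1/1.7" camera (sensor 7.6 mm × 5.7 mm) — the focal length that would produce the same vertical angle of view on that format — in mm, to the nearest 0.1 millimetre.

7.6 mm

Equal angle of view means equal height/f ratio, so f₂ = f₁ · (height₂/height₁) = 8.75 × 5.7/6.6.
f₂ = 8.75 × 0.86364 ≈ 7.557 mm.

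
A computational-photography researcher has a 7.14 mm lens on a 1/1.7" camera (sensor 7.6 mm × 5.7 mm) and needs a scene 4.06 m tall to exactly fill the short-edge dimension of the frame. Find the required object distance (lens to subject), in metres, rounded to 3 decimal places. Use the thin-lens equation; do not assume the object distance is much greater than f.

W: 4.06 m = 4060 mm.
Magnification m = h/W = dᵢ/dₒ; combined with 1/f = 1/dₒ + 1/dᵢ this gives dₒ = f·(1 + W/h).
dₒ = 7.14 mm × (1 + 4060/5.7) = 7.14 × 713.2807 ≈ 5092.824 mm = 5.09282 m.

5.093 m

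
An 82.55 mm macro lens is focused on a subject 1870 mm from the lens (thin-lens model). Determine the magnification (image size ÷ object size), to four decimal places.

0.0462×

Thin lens: 1/f = 1/dₒ + 1/dᵢ → 1/dᵢ = 1/82.55 − 1/1870 = 0.0115791 mm⁻¹, so dᵢ ≈ 86.3624 mm.
Magnification m = dᵢ/dₒ = 86.3624/1870 ≈ 0.04618.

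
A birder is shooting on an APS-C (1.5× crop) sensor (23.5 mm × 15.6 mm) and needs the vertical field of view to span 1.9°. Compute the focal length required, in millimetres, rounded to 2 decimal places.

470.39 mm

From α = 2·arctan(h/2f) we get f = h / (2·tan(α/2)).
With h = 15.6 mm and α/2 = 0.95°, tan(α/2) ≈ 0.01658, so f ≈ 15.6 / 0.03316 ≈ 470.3854 mm.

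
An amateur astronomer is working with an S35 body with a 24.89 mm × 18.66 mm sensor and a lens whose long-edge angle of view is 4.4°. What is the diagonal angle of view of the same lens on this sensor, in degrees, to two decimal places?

5.50°

From the long-edge AOV: f = 24.89 / (2·tan(2.2°)) = 24.89 / 0.07683 ≈ 323.9525 mm.
Sensor diagonal = √(24.89² + 18.66²) = √967.7077 ≈ 31.1080 mm.
Diagonal AOV = 2·arctan(31.1080 / (2 × 323.9525)) = 2·arctan(0.04801) ≈ 5.4977°.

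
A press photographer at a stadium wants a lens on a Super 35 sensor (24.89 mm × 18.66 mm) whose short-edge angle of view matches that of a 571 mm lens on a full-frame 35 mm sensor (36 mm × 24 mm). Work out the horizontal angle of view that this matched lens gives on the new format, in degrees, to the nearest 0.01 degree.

3.21°

Equal short-edge AOV ⇒ f₂ = f₁ · 18.66/24 = 571 × 0.77750 ≈ 443.9525 mm.
Horizontal AOV on the new format = 2·arctan(24.89 / (2 × 443.9525)) = 2·arctan(0.02803) ≈ 3.2114°.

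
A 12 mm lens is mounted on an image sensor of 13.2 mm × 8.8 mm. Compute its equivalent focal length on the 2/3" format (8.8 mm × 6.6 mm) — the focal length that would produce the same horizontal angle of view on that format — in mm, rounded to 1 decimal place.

8.0 mm

Equal angle of view means equal width/f ratio, so f₂ = f₁ · (width₂/width₁) = 12 × 8.8/13.2.
f₂ = 12 × 0.66667 ≈ 8.000 mm.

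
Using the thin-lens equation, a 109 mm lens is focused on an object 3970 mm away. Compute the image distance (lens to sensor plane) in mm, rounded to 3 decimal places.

112.077 mm

1/dᵢ = 1/f − 1/dₒ = 1/109 − 1/3970 = 0.0089224 mm⁻¹.
dᵢ = 1/0.0089224 ≈ 112.0772 mm.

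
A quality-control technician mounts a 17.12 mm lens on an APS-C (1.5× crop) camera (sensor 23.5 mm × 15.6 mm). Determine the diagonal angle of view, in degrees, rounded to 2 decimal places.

Sensor diagonal = √(23.5² + 15.6²) = √795.6100 ≈ 28.2066 mm.
Angle of view α = 2·arctan(d/2f) with d = 28.2066 mm and f = 17.12 mm.
d/2f = 0.82379; arctan(0.82379) ≈ 39.4813°, so α ≈ 78.9627°.

78.96°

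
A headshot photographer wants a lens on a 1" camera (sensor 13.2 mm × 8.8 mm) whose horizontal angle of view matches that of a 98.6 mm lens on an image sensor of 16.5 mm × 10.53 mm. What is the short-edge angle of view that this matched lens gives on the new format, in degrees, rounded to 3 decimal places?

Equal horizontal AOV ⇒ f₂ = f₁ · 13.2/16.5 = 98.6 × 0.80000 ≈ 78.8800 mm.
Short-edge AOV on the new format = 2·arctan(8.8 / (2 × 78.8800)) = 2·arctan(0.05578) ≈ 6.3854°.

6.385°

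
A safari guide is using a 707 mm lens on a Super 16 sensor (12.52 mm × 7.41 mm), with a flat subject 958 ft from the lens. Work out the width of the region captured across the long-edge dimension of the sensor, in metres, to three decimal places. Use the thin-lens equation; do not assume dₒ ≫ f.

dₒ: 958 ft × 304.8 mm/ft = 291998.39 mm.
Similar triangles through the lens centre give W/dₒ = w/dᵢ; with 1/f = 1/dₒ + 1/dᵢ this gives W = w·(dₒ − f)/f.
W = 12.52 mm × (291998 − 707) / 707 = 12.52 × 412.0105 ≈ 5158.371 mm = 5.15837 m.

5.158 m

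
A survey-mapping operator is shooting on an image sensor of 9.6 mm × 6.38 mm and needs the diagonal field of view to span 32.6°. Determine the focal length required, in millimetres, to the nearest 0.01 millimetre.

19.71 mm

Sensor diagonal = √(9.6² + 6.38²) = √132.8644 ≈ 11.5267 mm.
From α = 2·arctan(d/2f) we get f = d / (2·tan(α/2)).
With d = 11.5267 mm and α/2 = 16.3°, tan(α/2) ≈ 0.29242, so f ≈ 11.5267 / 0.58484 ≈ 19.7091 mm.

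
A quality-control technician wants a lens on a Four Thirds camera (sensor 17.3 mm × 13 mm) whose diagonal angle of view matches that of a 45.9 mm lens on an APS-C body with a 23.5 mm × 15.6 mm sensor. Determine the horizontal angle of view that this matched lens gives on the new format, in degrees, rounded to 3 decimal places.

27.602°

Sensor diagonal = √(23.5² + 15.6²) = √795.6100 ≈ 28.2066 mm.
Sensor diagonal = √(17.3² + 13²) = √468.2900 ≈ 21.6400 mm.
Equal diagonal AOV ⇒ f₂ = f₁ · 21.6400/28.2066 = 45.9 × 0.76720 ≈ 35.2144 mm.
Horizontal AOV on the new format = 2·arctan(17.3 / (2 × 35.2144)) = 2·arctan(0.24564) ≈ 27.6016°.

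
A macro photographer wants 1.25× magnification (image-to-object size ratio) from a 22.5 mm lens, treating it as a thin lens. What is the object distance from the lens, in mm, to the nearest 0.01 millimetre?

40.50 mm

With m = dᵢ/dₒ and 1/f = 1/dₒ + 1/dᵢ, substituting dᵢ = m·dₒ gives 1/f = (1 + 1/m)/dₒ, hence dₒ = f·(1 + 1/m).
dₒ = 22.5 × (1 + 1/1.25) = 22.5 × 1.80000 ≈ 40.500 mm.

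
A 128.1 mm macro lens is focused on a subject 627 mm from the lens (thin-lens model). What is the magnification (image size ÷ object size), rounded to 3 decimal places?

0.257×

Thin lens: 1/f = 1/dₒ + 1/dᵢ → 1/dᵢ = 1/128.1 − 1/627 = 0.0062115 mm⁻¹, so dᵢ ≈ 160.9916 mm.
Magnification m = dᵢ/dₒ = 160.9916/627 ≈ 0.25676.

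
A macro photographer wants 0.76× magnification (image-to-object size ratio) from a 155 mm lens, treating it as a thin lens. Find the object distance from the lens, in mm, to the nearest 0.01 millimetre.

With m = dᵢ/dₒ and 1/f = 1/dₒ + 1/dᵢ, substituting dᵢ = m·dₒ gives 1/f = (1 + 1/m)/dₒ, hence dₒ = f·(1 + 1/m).
dₒ = 155 × (1 + 1/0.76) = 155 × 2.31579 ≈ 358.947 mm.

358.95 mm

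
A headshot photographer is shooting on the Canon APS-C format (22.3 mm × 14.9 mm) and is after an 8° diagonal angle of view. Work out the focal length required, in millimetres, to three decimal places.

191.770 mm

Sensor diagonal = √(22.3² + 14.9²) = √719.3000 ≈ 26.8198 mm.
From α = 2·arctan(d/2f) we get f = d / (2·tan(α/2)).
With d = 26.8198 mm and α/2 = 4°, tan(α/2) ≈ 0.06993, so f ≈ 26.8198 / 0.13985 ≈ 191.7703 mm.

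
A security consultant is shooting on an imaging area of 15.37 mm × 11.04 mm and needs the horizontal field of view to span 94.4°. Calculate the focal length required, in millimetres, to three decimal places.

7.116 mm

From α = 2·arctan(w/2f) we get f = w / (2·tan(α/2)).
With w = 15.37 mm and α/2 = 47.2°, tan(α/2) ≈ 1.07990, so f ≈ 15.37 / 2.15980 ≈ 7.1164 mm.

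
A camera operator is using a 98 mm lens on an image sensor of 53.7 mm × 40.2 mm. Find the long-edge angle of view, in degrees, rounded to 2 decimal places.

Angle of view α = 2·arctan(w/2f) with w = 53.7 mm and f = 98 mm.
w/2f = 0.27398; arctan(0.27398) ≈ 15.3219°, so α ≈ 30.6438°.

30.64°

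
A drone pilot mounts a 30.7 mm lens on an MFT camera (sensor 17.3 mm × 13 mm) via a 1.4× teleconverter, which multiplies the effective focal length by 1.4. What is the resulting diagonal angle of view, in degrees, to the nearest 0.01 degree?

28.26°

Effective focal length f = 30.7 × 1.4 = 42.98 mm.
Sensor diagonal = √(17.3² + 13²) = √468.2900 ≈ 21.6400 mm.
α = 2·arctan(21.640 / (2 × 42.98)) = 2·arctan(0.25175) ≈ 28.2606°.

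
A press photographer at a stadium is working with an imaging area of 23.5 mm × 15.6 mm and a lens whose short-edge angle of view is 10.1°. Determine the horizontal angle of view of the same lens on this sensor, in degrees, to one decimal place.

From the short-edge AOV: f = 15.6 / (2·tan(5.05°)) = 15.6 / 0.17674 ≈ 88.2672 mm.
Horizontal AOV = 2·arctan(23.5 / (2 × 88.2672)) = 2·arctan(0.13312) ≈ 15.1651°.

15.2°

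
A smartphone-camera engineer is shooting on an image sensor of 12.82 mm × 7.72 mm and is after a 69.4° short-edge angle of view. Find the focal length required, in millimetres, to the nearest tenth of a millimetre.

From α = 2·arctan(h/2f) we get f = h / (2·tan(α/2)).
With h = 7.72 mm and α/2 = 34.7°, tan(α/2) ≈ 0.69243, so f ≈ 7.72 / 1.38487 ≈ 5.5745 mm.

5.6 mm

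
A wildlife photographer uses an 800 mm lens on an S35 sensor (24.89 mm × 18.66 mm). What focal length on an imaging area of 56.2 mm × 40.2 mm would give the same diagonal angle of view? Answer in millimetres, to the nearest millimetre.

Sensor diagonal = √(24.89² + 18.66²) = √967.7077 ≈ 31.1080 mm.
Sensor diagonal = √(56.2² + 40.2²) = √4774.4800 ≈ 69.0976 mm.
Equal angle of view means equal diagonal/f ratio, so f₂ = f₁ · (diagonal₂/diagonal₁) = 800 × 69.0976/31.1080.
f₂ = 800 × 2.22122 ≈ 1776.973 mm.

1777 mm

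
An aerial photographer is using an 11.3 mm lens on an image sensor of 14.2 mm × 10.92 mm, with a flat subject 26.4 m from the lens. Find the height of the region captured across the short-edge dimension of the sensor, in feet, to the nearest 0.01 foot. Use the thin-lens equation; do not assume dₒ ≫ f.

83.67 ft

dₒ: 26.4 m = 26400 mm.
Similar triangles through the lens centre give W/dₒ = h/dᵢ; with 1/f = 1/dₒ + 1/dᵢ this gives W = h·(dₒ − f)/f.
W = 10.92 mm × (26400 − 11.3) / 11.3 = 10.92 × 2335.2832 ≈ 25501.292 mm = 25501.292/304.8 ft = 83.6657 ft.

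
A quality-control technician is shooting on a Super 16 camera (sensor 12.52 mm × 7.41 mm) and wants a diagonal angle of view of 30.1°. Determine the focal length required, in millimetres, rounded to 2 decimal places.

27.05 mm

Sensor diagonal = √(12.52² + 7.41²) = √211.6585 ≈ 14.5485 mm.
From α = 2·arctan(d/2f) we get f = d / (2·tan(α/2)).
With d = 14.5485 mm and α/2 = 15.05°, tan(α/2) ≈ 0.26888, so f ≈ 14.5485 / 0.53777 ≈ 27.0534 mm.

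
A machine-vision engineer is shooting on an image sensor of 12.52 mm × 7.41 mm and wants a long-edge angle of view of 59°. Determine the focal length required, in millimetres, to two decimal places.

From α = 2·arctan(w/2f) we get f = w / (2·tan(α/2)).
With w = 12.52 mm and α/2 = 29.5°, tan(α/2) ≈ 0.56577, so f ≈ 12.52 / 1.13155 ≈ 11.0645 mm.

11.06 mm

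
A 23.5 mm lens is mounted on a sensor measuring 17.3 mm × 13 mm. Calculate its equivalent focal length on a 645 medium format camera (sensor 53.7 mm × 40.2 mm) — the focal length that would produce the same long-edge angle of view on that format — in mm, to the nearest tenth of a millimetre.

72.9 mm

Equal angle of view means equal width/f ratio, so f₂ = f₁ · (width₂/width₁) = 23.5 × 53.7/17.3.
f₂ = 23.5 × 3.10405 ≈ 72.945 mm.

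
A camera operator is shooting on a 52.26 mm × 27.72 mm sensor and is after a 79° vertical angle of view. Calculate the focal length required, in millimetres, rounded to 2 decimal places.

From α = 2·arctan(h/2f) we get f = h / (2·tan(α/2)).
With h = 27.72 mm and α/2 = 39.5°, tan(α/2) ≈ 0.82434, so f ≈ 27.72 / 1.64867 ≈ 16.8135 mm.

16.81 mm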